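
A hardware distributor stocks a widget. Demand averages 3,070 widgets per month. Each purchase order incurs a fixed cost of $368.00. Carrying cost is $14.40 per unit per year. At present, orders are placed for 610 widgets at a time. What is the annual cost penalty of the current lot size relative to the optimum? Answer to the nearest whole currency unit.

Annual demand D = 3,070 × 12 = 36,840.
EOQ = √(2DS/H) = √(2 × 36,840 × 368 / 14.4) ≈ 1372.20.
Cost at Q* = (D/Q*)S + (Q*/2)H = √(2DSH) ≈ $19,759.68.
Cost at Q = 610: (36,840/610)×368 + (610/2)×14.4 = $22,224.79 + $4,392.00 = $26,616.79.
Excess = $26,616.79 − $19,759.68 = $6,857.10.

Extra cost ≈ $6,857 per year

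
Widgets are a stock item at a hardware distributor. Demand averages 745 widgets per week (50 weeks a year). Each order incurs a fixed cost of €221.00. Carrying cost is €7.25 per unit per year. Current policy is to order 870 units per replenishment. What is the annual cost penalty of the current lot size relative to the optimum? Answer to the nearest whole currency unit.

Extra cost ≈ €1,691 per year

Annual demand D = 745 × 50 = 37,250.
EOQ = √(2DS/H) = √(2 × 37,250 × 221 / 7.25) ≈ 1506.97.
Cost at Q* = (D/Q*)S + (Q*/2)H = √(2DSH) ≈ €10,925.55.
Cost at Q = 870: (37,250/870)×221 + (870/2)×7.25 = €9,462.36 + €3,153.75 = €12,616.11.
Excess = €12,616.11 − €10,925.55 = €1,690.56.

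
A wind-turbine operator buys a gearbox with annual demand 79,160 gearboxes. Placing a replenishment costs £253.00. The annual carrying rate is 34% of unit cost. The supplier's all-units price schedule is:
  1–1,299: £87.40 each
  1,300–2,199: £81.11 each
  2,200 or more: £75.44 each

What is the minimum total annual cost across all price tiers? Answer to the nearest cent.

TC* ≈ £6,009,148.36

Holding cost per unit per year at price C is H = 0.34·C.
For each price level, check whether its EOQ is feasible; otherwise the best quantity at that price is the breakpoint.
EOQ at £87.40 = 1161.0 (feasible in tier 1): TC = 79,160×£87.40 + (79,160/1161.0)×253 + (1161.0/2)×0.34×£87.40 = £6,953,084.34.
EOQ at £81.11 = 1205.2 < 1300, so use break Q=1300: TC = 79,160×£81.11 + (79,160/1300.0)×253 + (1300.0/2)×0.34×£81.11 = £6,453,998.66.
EOQ at £75.44 = 1249.6 < 2200, so use break Q=2200: TC = 79,160×£75.44 + (79,160/2200.0)×253 + (2200.0/2)×0.34×£75.44 = £6,009,148.36.
Lowest total cost among the candidates is at Q = 2200.0.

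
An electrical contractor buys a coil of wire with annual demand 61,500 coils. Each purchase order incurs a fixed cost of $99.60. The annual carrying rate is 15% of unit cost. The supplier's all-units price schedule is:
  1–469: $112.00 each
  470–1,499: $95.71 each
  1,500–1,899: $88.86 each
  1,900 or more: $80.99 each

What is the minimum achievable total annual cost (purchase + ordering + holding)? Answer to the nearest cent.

TC* ≈ $4,995,649.97

Holding cost per unit per year at price C is H = 0.15·C.
For each price level, check whether its EOQ is feasible; otherwise the best quantity at that price is the breakpoint.
Tier 1 ($112.00): EOQ = 853.9 exceeds tier's upper bound 469, so this tier is dominated.
EOQ at $95.71 = 923.8 (feasible in tier 2): TC = 61,500×$95.71 + (61,500/923.8)×99.6 + (923.8/2)×0.15×$95.71 = $5,899,426.92.
EOQ at $88.86 = 958.7 < 1500, so use break Q=1500: TC = 61,500×$88.86 + (61,500/1500.0)×99.6 + (1500.0/2)×0.15×$88.86 = $5,478,970.35.
EOQ at $80.99 = 1004.2 < 1900, so use break Q=1900: TC = 61,500×$80.99 + (61,500/1900.0)×99.6 + (1900.0/2)×0.15×$80.99 = $4,995,649.97.
Lowest total cost among the candidates is at Q = 1900.0.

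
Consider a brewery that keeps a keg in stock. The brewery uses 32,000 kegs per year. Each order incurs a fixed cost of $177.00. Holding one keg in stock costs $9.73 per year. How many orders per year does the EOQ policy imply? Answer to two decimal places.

EOQ = √(2DS/H) = √(2 × 32,000 × 177 / 9.73) ≈ 1079.00.
Orders per year = D / Q* = 32,000 / 1079.00 ≈ 29.657.

N ≈ 29.66 orders per year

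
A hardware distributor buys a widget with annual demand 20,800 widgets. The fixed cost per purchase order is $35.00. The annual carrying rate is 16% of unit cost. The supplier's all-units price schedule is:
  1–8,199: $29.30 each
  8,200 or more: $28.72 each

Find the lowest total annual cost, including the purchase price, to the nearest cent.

TC* ≈ $612,052.61

Holding cost per unit per year at price C is H = 0.16·C.
Candidates are each tier's EOQ (if it falls in that tier) and each price-break quantity.
EOQ at $29.30 = 557.3 (feasible in tier 1): TC = 20,800×$29.30 + (20,800/557.3)×35 + (557.3/2)×0.16×$29.30 = $612,052.61.
EOQ at $28.72 = 562.9 < 8200, so use break Q=8200: TC = 20,800×$28.72 + (20,800/8200.0)×35 + (8200.0/2)×0.16×$28.72 = $616,305.10.
Lowest total cost among the candidates is at Q = 557.3.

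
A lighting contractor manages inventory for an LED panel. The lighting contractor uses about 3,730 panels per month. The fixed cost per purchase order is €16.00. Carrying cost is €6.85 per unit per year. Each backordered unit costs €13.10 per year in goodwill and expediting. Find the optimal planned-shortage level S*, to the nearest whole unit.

S* ≈ 194 panels

Annual demand D = 3,730 × 12 = 44,760.
With planned backorders, Q* = √(2DS/H) · √((H+B)/B).
√(2DS/H) = √(2 × 44,760 × 16 / 6.85) = 457.272.
√((H+B)/B) = √((6.85+13.1)/13.1) = 1.2341.
Q* ≈ 564.301.
S* = Q* · H/(H+B) = 564.301 × 6.85/19.95 ≈ 193.757.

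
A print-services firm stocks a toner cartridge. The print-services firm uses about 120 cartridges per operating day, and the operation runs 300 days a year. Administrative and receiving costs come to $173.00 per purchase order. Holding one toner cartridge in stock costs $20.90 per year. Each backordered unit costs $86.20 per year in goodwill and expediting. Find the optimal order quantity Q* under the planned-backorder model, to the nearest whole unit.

Annual demand D = 120 × 300 = 36,000.
With planned backorders, Q* = √(2DS/H) · √((H+B)/B).
√(2DS/H) = √(2 × 36,000 × 173 / 20.9) = 771.998.
√((H+B)/B) = √((20.9+86.2)/86.2) = 1.1147.
Q* ≈ 860.513.

Q* ≈ 861 cartridges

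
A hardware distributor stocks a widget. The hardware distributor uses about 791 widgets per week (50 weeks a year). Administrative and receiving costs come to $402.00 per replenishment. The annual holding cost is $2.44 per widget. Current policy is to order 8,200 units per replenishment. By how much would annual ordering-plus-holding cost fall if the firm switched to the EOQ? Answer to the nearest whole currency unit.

Annual demand D = 791 × 50 = 39,550.
EOQ = √(2DS/H) = √(2 × 39,550 × 402 / 2.44) ≈ 3609.99.
Cost at Q* = (D/Q*)S + (Q*/2)H = √(2DSH) ≈ $8,808.38.
Cost at Q = 8,200: (39,550/8,200)×402 + (8,200/2)×2.44 = $1,938.91 + $10,004.00 = $11,942.91.
Excess = $11,942.91 − $8,808.38 = $3,134.53.

Extra cost ≈ $3,135 per year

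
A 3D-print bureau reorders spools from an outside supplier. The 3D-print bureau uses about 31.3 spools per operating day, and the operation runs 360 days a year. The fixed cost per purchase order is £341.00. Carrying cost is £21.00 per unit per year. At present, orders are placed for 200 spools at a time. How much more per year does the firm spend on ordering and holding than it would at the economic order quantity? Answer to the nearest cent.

Annual demand D = 31.3 × 360 = 11,268.
EOQ = √(2DS/H) = √(2 × 11,268 × 341 / 21) ≈ 604.93.
Cost at Q* = (D/Q*)S + (Q*/2)H = √(2DSH) ≈ £12,703.55.
Cost at Q = 200: (11,268/200)×341 + (200/2)×21 = £19,211.94 + £2,100.00 = £21,311.94.
Excess = £21,311.94 − £12,703.55 = £8,608.39.

Extra cost ≈ £8,608.39 per year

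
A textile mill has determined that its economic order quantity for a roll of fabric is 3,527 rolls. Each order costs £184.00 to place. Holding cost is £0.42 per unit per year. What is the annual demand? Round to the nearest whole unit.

Squaring Q* = √(2DS/H) gives Q*² = 2DS/H.
From Q* = √(2DS/H): D = Q*²H / (2S) = 3,527² × 0.42 / (2 × 184) = 14197.517.

D ≈ 14,198 rolls per year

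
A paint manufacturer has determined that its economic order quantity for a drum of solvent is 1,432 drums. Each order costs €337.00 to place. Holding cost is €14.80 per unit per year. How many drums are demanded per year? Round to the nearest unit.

D ≈ 45,029 drums per year

The basic EOQ model gives Q* = √(2DS/H); rearrange for the unknown.
From Q* = √(2DS/H): D = Q*²H / (2S) = 1,432² × 14.8 / (2 × 337) = 45028.539.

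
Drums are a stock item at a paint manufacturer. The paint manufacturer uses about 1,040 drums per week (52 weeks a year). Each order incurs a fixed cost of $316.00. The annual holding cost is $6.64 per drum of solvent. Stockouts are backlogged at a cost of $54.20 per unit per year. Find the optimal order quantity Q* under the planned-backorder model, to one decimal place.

Q* ≈ 2,403.7 drums

Annual demand D = 1,040 × 52 = 54,080.
With planned backorders, Q* = √(2DS/H) · √((H+B)/B).
√(2DS/H) = √(2 × 54,080 × 316 / 6.64) = 2268.782.
√((H+B)/B) = √((6.64+54.2)/54.2) = 1.0595.
Q* ≈ 2403.742.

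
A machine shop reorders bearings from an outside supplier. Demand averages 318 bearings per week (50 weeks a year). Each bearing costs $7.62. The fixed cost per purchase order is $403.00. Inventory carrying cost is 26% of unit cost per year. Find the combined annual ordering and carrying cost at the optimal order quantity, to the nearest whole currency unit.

Annual demand D = 318 × 50 = 15,900.
Holding cost H = 0.26 × $7.62 = $1.9812 per unit per year.
EOQ = √(2DS/H) = √(2 × 15,900 × 403 / 1.9812) ≈ 2543.33.
At Q*, ordering cost (D/Q*)S equals holding cost (Q*/2)H, each = √(DSH/2).
Minimum total = √(2DSH) = √(2 × 15,900 × 403 × 1.9812) ≈ 5038.836.

TC* ≈ $5,039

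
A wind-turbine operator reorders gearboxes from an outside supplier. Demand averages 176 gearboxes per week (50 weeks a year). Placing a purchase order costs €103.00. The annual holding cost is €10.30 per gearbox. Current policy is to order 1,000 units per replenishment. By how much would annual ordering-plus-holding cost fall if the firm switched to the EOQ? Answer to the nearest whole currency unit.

Annual demand D = 176 × 50 = 8,800.
EOQ = √(2DS/H) = √(2 × 8,800 × 103 / 10.3) ≈ 419.52.
Cost at Q* = (D/Q*)S + (Q*/2)H = √(2DSH) ≈ €4,321.09.
Cost at Q = 1,000: (8,800/1,000)×103 + (1,000/2)×10.3 = €906.40 + €5,150.00 = €6,056.40.
Excess = €6,056.40 − €4,321.09 = €1,735.31.

Extra cost ≈ €1,735 per year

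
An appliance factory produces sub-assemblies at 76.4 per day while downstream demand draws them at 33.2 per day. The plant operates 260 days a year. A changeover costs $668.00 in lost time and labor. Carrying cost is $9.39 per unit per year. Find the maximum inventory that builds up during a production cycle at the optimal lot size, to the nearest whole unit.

I_max ≈ 833 sub-assemblies

Annual demand D = 33.2 × 260 = 8,632.
Production build-up factor (1 − d/p) = 1 − 33.2/76.4 = 0.5654.
Q* = √(2DS / (H(1 − d/p))) = √(2 × 8,632 × 668 / (9.39 × 0.5654)).
= √(11,532,352 / 5.3095) ≈ 1473.774.
Maximum inventory = Q*(1 − d/p) = 1473.774 × 0.5654 ≈ 833.338.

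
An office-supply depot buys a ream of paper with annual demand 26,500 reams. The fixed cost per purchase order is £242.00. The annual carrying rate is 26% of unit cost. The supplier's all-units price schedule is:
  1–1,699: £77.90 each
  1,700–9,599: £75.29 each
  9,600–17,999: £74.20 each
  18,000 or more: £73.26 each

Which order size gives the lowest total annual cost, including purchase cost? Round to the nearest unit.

Q* ≈ 1,700 reams

Holding cost per unit per year at price C is H = 0.26·C.
Evaluate total cost at each tier's feasible EOQ or, if the EOQ is below the tier, at the tier's minimum quantity.
EOQ at £77.90 = 795.8 (feasible in tier 1): TC = 26,500×£77.90 + (26,500/795.8)×242 + (795.8/2)×0.26×£77.90 = £2,080,467.62.
EOQ at £75.29 = 809.5 < 1700, so use break Q=1700: TC = 26,500×£75.29 + (26,500/1700.0)×242 + (1700.0/2)×0.26×£75.29 = £2,015,596.44.
EOQ at £74.20 = 815.4 < 9600, so use break Q=9600: TC = 26,500×£74.20 + (26,500/9600.0)×242 + (9600.0/2)×0.26×£74.20 = £2,059,569.62.
EOQ at £73.26 = 820.6 < 18000, so use break Q=18000: TC = 26,500×£73.26 + (26,500/18000.0)×242 + (18000.0/2)×0.26×£73.26 = £2,113,174.68.
Lowest total cost is £2,015,596.44 at Q = 1700.0.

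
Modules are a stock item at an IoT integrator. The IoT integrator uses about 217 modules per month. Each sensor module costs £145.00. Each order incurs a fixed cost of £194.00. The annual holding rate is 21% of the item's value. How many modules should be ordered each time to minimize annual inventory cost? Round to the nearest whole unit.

Annual demand D = 217 × 12 = 2,604.
Holding cost H = 0.21 × £145.00 = £30.4500 per unit per year.
EOQ = √(2DS / H) = √(2 × 2,604 × 194 / 30.45).
= √(1,010,352 / 30.45) = √33,180.6897 ≈ 182.156.

Q* ≈ 182 modules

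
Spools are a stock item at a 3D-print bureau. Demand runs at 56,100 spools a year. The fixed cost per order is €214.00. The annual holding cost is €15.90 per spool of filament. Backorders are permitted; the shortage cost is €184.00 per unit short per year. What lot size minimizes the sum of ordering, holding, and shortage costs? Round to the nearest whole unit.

With planned backorders, Q* = √(2DS/H) · √((H+B)/B).
√(2DS/H) = √(2 × 56,100 × 214 / 15.9) = 1228.867.
√((H+B)/B) = √((15.9+184)/184) = 1.0423.
Q* ≈ 1280.862.

Q* ≈ 1,281 spools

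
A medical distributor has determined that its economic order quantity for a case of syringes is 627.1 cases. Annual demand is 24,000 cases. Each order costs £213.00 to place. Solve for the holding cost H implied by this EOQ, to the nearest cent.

Squaring Q* = √(2DS/H) gives Q*² = 2DS/H.
From Q* = √(2DS/H): H = 2DS / Q*² = 2 × 24,000 × 213 / 627.1² = 25.9984.

H ≈ £26.00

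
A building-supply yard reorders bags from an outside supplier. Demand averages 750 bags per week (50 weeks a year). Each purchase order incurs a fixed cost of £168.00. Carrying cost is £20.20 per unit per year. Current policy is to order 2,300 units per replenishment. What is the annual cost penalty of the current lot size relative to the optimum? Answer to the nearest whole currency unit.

Annual demand D = 750 × 50 = 37,500.
EOQ = √(2DS/H) = √(2 × 37,500 × 168 / 20.2) ≈ 789.79.
Cost at Q* = (D/Q*)S + (Q*/2)H = √(2DSH) ≈ £15,953.68.
Cost at Q = 2,300: (37,500/2,300)×168 + (2,300/2)×20.2 = £2,739.13 + £23,230.00 = £25,969.13.
Excess = £25,969.13 − £15,953.68 = £10,015.45.

Extra cost ≈ £10,015 per year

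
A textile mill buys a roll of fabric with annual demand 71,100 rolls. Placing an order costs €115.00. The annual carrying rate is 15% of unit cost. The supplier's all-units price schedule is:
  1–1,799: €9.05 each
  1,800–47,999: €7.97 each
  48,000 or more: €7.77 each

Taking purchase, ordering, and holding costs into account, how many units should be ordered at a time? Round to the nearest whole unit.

Q* ≈ 3,698 rolls

Holding cost per unit per year at price C is H = 0.15·C.
For each price level, check whether its EOQ is feasible; otherwise the best quantity at that price is the breakpoint.
Tier 1 (€9.05): EOQ = 3470.8 exceeds tier's upper bound 1799, so this tier is dominated.
EOQ at €7.97 = 3698.5 (feasible in tier 2): TC = 71,100×€7.97 + (71,100/3698.5)×115 + (3698.5/2)×0.15×€7.97 = €571,088.54.
EOQ at €7.77 = 3745.8 < 48000, so use break Q=48000: TC = 71,100×€7.77 + (71,100/48000.0)×115 + (48000.0/2)×0.15×€7.77 = €580,589.34.
Lowest total cost is €571,088.54 at Q = 3698.5.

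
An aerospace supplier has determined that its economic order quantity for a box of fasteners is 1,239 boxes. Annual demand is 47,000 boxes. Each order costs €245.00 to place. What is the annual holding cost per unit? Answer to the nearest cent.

H ≈ €15.00

Invert the EOQ relation Q*² = 2DS/H.
From Q* = √(2DS/H): H = 2DS / Q*² = 2 × 47,000 × 245 / 1,239² = 15.0021.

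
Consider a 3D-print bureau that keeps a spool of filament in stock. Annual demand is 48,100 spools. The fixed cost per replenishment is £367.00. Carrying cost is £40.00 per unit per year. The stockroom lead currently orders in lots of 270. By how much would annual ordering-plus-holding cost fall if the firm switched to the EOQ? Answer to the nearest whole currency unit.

Extra cost ≈ £33,201 per year

EOQ = √(2DS/H) = √(2 × 48,100 × 367 / 40) ≈ 939.49.
Cost at Q* = (D/Q*)S + (Q*/2)H = √(2DSH) ≈ £37,579.46.
Cost at Q = 270: (48,100/270)×367 + (270/2)×40 = £65,380.37 + £5,400.00 = £70,780.37.
Excess = £70,780.37 − £37,579.46 = £33,200.91.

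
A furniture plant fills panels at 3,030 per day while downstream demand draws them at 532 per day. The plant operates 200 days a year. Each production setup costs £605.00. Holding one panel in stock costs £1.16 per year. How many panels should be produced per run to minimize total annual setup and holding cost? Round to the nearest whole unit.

Q* ≈ 11,603 panels

Annual demand D = 532 × 200 = 106,400.
Production build-up factor (1 − d/p) = 1 − 532/3,030 = 0.8244.
Q* = √(2DS / (H(1 − d/p))) = √(2 × 106,400 × 605 / (1.16 × 0.8244)).
= √(128,744,000 / 0.9563) ≈ 11602.714.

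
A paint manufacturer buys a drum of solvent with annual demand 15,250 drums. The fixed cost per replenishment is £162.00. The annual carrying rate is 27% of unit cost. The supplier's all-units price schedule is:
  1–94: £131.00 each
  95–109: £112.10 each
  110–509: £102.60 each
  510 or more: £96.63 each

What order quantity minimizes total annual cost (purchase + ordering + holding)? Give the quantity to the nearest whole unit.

Q* ≈ 510 drums

Holding cost per unit per year at price C is H = 0.27·C.
For each price level, check whether its EOQ is feasible; otherwise the best quantity at that price is the breakpoint.
Tier 1 (£131.00): EOQ = 373.8 exceeds tier's upper bound 94, so this tier is dominated.
Tier 2 (£112.10): EOQ = 404.0 exceeds tier's upper bound 109, so this tier is dominated.
EOQ at £102.60 = 422.3 (feasible in tier 3): TC = 15,250×£102.60 + (15,250/422.3)×162 + (422.3/2)×0.27×£102.60 = £1,576,349.38.
EOQ at £96.63 = 435.2 < 510, so use break Q=510: TC = 15,250×£96.63 + (15,250/510.0)×162 + (510.0/2)×0.27×£96.63 = £1,485,104.59.
Lowest total cost is £1,485,104.59 at Q = 510.0.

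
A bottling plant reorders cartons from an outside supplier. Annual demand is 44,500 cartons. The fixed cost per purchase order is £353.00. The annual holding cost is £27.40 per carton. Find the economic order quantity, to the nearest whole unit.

EOQ = √(2DS / H) = √(2 × 44,500 × 353 / 27.4).
= √(31,417,000 / 27.4) = √1,146,605.8394 ≈ 1070.797.

Q* ≈ 1,071 cartons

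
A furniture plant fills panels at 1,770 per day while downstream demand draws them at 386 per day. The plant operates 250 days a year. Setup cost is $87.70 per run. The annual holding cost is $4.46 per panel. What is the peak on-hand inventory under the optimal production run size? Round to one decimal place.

I_max ≈ 1,722.6 panels

Annual demand D = 386 × 250 = 96,500.
Production build-up factor (1 − d/p) = 1 − 386/1,770 = 0.7819.
Q* = √(2DS / (H(1 − d/p))) = √(2 × 96,500 × 87.7 / (4.46 × 0.7819)).
= √(16,926,100 / 3.4874) ≈ 2203.077.
Maximum inventory = Q*(1 − d/p) = 2203.077 × 0.7819 ≈ 1722.632.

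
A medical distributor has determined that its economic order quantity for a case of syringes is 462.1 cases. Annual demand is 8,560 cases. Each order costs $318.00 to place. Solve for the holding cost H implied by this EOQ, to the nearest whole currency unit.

The basic EOQ model gives Q* = √(2DS/H); rearrange for the unknown.
From Q* = √(2DS/H): H = 2DS / Q*² = 2 × 8,560 × 318 / 462.1² = 25.4952.

H ≈ $25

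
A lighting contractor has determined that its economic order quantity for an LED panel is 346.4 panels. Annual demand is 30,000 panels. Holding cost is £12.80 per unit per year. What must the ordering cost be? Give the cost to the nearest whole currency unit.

Squaring Q* = √(2DS/H) gives Q*² = 2DS/H.
From Q* = √(2DS/H): S = Q*²H / (2D) = 346.4² × 12.8 / (2 × 30,000) = 25.5985.

S ≈ £26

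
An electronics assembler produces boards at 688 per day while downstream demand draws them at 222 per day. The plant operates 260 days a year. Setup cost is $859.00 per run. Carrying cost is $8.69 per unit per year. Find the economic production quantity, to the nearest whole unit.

Q* ≈ 4,105 boards

Annual demand D = 222 × 260 = 57,720.
Production build-up factor (1 − d/p) = 1 − 222/688 = 0.6773.
Q* = √(2DS / (H(1 − d/p))) = √(2 × 57,720 × 859 / (8.69 × 0.6773)).
= √(99,162,960 / 5.886) ≈ 4104.555.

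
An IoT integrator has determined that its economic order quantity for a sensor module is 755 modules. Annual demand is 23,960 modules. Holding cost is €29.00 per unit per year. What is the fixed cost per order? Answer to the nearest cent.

S ≈ €344.97

Squaring Q* = √(2DS/H) gives Q*² = 2DS/H.
From Q* = √(2DS/H): S = Q*²H / (2D) = 755² × 29 / (2 × 23,960) = 344.9650.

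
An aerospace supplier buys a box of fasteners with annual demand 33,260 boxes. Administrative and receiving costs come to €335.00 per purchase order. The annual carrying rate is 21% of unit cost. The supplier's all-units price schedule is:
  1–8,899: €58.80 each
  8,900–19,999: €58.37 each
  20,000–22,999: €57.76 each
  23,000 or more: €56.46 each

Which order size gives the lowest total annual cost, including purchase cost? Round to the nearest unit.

Holding cost per unit per year at price C is H = 0.21·C.
Candidates are each tier's EOQ (if it falls in that tier) and each price-break quantity.
EOQ at €58.80 = 1343.4 (feasible in tier 1): TC = 33,260×€58.80 + (33,260/1343.4)×335 + (1343.4/2)×0.21×€58.80 = €1,972,276.11.
EOQ at €58.37 = 1348.3 < 8900, so use break Q=8900: TC = 33,260×€58.37 + (33,260/8900.0)×335 + (8900.0/2)×0.21×€58.37 = €1,997,184.89.
EOQ at €57.76 = 1355.4 < 20000, so use break Q=20000: TC = 33,260×€57.76 + (33,260/20000.0)×335 + (20000.0/2)×0.21×€57.76 = €2,042,950.70.
EOQ at €56.46 = 1370.9 < 23000, so use break Q=23000: TC = 33,260×€56.46 + (33,260/23000.0)×335 + (23000.0/2)×0.21×€56.46 = €2,014,694.94.
Lowest total cost is €1,972,276.11 at Q = 1343.4.

Q* ≈ 1,343 boxes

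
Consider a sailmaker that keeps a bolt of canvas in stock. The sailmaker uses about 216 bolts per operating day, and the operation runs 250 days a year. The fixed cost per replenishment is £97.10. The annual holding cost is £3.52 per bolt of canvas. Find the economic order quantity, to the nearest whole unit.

Annual demand D = 216 × 250 = 54,000.
EOQ = √(2DS / H) = √(2 × 54,000 × 97.1 / 3.52).
= √(10,486,800 / 3.52) = √2,979,204.5455 ≈ 1726.037.

Q* ≈ 1,726 bolts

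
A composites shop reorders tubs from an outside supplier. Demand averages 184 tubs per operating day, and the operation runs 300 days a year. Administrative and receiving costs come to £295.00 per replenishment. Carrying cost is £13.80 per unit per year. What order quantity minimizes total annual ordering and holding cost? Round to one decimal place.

Q* ≈ 1,536.2 tubs

Annual demand D = 184 × 300 = 55,200.
EOQ = √(2DS / H) = √(2 × 55,200 × 295 / 13.8).
= √(32,568,000 / 13.8) = √2,360,000 ≈ 1536.229.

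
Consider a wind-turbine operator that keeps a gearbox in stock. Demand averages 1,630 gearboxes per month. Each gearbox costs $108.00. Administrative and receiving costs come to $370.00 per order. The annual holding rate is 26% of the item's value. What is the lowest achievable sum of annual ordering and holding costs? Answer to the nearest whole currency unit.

TC* ≈ $20,160

Annual demand D = 1,630 × 12 = 19,560.
Holding cost H = 0.26 × $108.00 = $28.0800 per unit per year.
EOQ = √(2DS/H) = √(2 × 19,560 × 370 / 28.08) ≈ 717.96.
At the optimum the two cost components are equal, so total cost = 2·(Q*/2)H = Q*·H.
Minimum total = √(2DSH) = √(2 × 19,560 × 370 × 28.08) ≈ 20160.386.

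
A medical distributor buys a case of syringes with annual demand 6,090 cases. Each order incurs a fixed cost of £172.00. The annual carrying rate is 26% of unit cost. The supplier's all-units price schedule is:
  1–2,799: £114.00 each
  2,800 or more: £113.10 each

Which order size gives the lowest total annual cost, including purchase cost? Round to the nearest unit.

Holding cost per unit per year at price C is H = 0.26·C.
Evaluate total cost at each tier's feasible EOQ or, if the EOQ is below the tier, at the tier's minimum quantity.
EOQ at £114.00 = 265.9 (feasible in tier 1): TC = 6,090×£114.00 + (6,090/265.9)×172 + (265.9/2)×0.26×£114.00 = £702,140.01.
EOQ at £113.10 = 266.9 < 2800, so use break Q=2800: TC = 6,090×£113.10 + (6,090/2800.0)×172 + (2800.0/2)×0.26×£113.10 = £730,321.50.
Lowest total cost is £702,140.01 at Q = 265.9.

Q* ≈ 266 cases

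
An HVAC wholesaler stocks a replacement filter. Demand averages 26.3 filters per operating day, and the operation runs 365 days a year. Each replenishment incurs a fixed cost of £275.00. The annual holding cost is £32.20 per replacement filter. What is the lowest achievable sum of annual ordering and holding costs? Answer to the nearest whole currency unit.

Annual demand D = 26.3 × 365 = 9,599.5.
The optimal lot size = √(2DS/H) = √(2 × 9,599.5 × 275 / 32.2) ≈ 404.93.
At Q*, ordering cost (D/Q*)S equals holding cost (Q*/2)H, each = √(DSH/2).
Minimum total = √(2DSH) = √(2 × 9,599.5 × 275 × 32.2) ≈ 13038.679.

TC* ≈ £13,039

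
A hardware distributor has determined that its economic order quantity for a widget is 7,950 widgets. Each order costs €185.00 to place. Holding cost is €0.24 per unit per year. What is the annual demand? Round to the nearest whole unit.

Invert the EOQ relation Q*² = 2DS/H.
From Q* = √(2DS/H): D = Q*²H / (2S) = 7,950² × 0.24 / (2 × 185) = 40996.216.

D ≈ 40,996 widgets per year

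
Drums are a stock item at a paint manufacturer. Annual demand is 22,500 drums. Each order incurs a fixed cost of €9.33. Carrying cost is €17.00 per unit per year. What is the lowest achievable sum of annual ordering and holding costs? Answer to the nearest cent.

TC* ≈ €2,671.60

EOQ = √(2DS/H) = √(2 × 22,500 × 9.33 / 17) ≈ 157.15.
At the optimum the two cost components are equal, so total cost = 2·(Q*/2)H = Q*·H.
Minimum total = √(2DSH) = √(2 × 22,500 × 9.33 × 17) ≈ 2671.601.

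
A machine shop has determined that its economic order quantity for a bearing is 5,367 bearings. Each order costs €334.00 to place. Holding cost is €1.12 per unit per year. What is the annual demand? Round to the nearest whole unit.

Squaring Q* = √(2DS/H) gives Q*² = 2DS/H.
From Q* = √(2DS/H): D = Q*²H / (2S) = 5,367² × 1.12 / (2 × 334) = 48295.287.

D ≈ 48,295 bearings per year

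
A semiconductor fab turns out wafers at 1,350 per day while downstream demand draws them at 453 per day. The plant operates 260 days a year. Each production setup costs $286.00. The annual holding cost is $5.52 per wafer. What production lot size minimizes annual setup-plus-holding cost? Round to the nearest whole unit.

Annual demand D = 453 × 260 = 117,780.
Production build-up factor (1 − d/p) = 1 − 453/1,350 = 0.6644.
Q* = √(2DS / (H(1 − d/p))) = √(2 × 117,780 × 286 / (5.52 × 0.6644)).
= √(67,370,160 / 3.6677) ≈ 4285.830.

Q* ≈ 4,286 wafers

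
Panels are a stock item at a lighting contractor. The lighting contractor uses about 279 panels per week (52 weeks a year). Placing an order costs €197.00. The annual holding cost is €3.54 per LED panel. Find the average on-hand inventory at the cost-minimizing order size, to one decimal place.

Average inventory ≈ 635.4 panels

Annual demand D = 279 × 52 = 14,508.
Q* = √(2DS/H) = √(2 × 14,508 × 197 / 3.54) ≈ 1270.72.
Average inventory = Q*/2 ≈ 1270.72 / 2 = 635.361.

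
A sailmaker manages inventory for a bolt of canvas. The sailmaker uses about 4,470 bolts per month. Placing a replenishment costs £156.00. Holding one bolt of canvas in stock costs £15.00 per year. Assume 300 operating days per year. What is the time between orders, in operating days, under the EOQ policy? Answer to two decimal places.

Annual demand D = 4,470 × 12 = 53,640.
The optimal lot size = √(2DS/H) = √(2 × 53,640 × 156 / 15) ≈ 1056.27.
Cycle time = Q*/D × 300 = 1056.27 / 53,640 × 300 ≈ 5.908 days.

T ≈ 5.91 days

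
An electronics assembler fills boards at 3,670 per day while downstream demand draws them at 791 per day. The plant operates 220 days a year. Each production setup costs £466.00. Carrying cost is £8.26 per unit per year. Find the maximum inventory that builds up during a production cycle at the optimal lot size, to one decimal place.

I_max ≈ 3,924.7 boards

Annual demand D = 791 × 220 = 174,020.
Production build-up factor (1 − d/p) = 1 − 791/3,670 = 0.7845.
Q* = √(2DS / (H(1 − d/p))) = √(2 × 174,020 × 466 / (8.26 × 0.7845)).
= √(162,186,640 / 6.4797) ≈ 5002.991.
Maximum inventory = Q*(1 − d/p) = 5002.991 × 0.7845 ≈ 3924.690.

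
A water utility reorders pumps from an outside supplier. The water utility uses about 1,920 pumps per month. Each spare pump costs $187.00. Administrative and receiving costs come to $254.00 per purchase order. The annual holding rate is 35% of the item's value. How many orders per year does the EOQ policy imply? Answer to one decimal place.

N ≈ 54.5 orders per year

Annual demand D = 1,920 × 12 = 23,040.
Holding cost H = 0.35 × $187.00 = $65.4500 per unit per year.
Q* = √(2DS/H) = √(2 × 23,040 × 254 / 65.45) ≈ 422.88.
Orders per year = D / Q* = 23,040 / 422.88 ≈ 54.483.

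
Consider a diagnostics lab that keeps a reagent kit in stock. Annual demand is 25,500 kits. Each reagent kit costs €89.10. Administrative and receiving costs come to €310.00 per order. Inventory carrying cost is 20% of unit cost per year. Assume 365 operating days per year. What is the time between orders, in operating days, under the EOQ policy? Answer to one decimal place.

T ≈ 13.5 days

Holding cost H = 0.20 × €89.10 = €17.8200 per unit per year.
Q* = √(2DS/H) = √(2 × 25,500 × 310 / 17.82) ≈ 941.92.
Cycle time = Q*/D × 365 = 941.92 / 25,500 × 365 ≈ 13.482 days.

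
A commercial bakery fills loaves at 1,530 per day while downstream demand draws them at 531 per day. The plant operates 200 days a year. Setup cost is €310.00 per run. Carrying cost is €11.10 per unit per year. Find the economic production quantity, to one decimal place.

Q* ≈ 3,014.1 loaves

Annual demand D = 531 × 200 = 106,200.
Production build-up factor (1 − d/p) = 1 − 531/1,530 = 0.6529.
Q* = √(2DS / (H(1 − d/p))) = √(2 × 106,200 × 310 / (11.1 × 0.6529)).
= √(65,844,000 / 7.2476) ≈ 3014.113.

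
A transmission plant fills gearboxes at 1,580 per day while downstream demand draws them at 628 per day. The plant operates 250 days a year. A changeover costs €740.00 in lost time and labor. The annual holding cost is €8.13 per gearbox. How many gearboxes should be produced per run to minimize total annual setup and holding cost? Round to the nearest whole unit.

Annual demand D = 628 × 250 = 157,000.
Production build-up factor (1 − d/p) = 1 − 628/1,580 = 0.6025.
Q* = √(2DS / (H(1 − d/p))) = √(2 × 157,000 × 740 / (8.13 × 0.6025)).
= √(232,360,000 / 4.8986) ≈ 6887.244.

Q* ≈ 6,887 gearboxes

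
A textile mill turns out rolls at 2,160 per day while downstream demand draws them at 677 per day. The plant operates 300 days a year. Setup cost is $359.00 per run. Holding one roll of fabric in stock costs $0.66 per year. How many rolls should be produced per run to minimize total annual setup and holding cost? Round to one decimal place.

Q* ≈ 17,939.1 rolls

Annual demand D = 677 × 300 = 203,100.
Production build-up factor (1 − d/p) = 1 − 677/2,160 = 0.6866.
Q* = √(2DS / (H(1 − d/p))) = √(2 × 203,100 × 359 / (0.66 × 0.6866)).
= √(145,825,800 / 0.4531) ≈ 17939.136.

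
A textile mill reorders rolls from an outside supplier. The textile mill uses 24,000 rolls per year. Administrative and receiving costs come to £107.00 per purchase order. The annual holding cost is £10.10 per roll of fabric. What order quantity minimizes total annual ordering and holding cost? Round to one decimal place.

EOQ = √(2DS / H) = √(2 × 24,000 × 107 / 10.1).
= √(5,136,000 / 10.1) = √508,514.8515 ≈ 713.102.

Q* ≈ 713.1 rolls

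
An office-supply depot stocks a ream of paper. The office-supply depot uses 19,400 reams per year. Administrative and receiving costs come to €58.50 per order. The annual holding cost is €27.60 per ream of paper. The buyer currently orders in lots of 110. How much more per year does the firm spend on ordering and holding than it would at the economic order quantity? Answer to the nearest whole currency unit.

Extra cost ≈ €3,920 per year

EOQ = √(2DS/H) = √(2 × 19,400 × 58.5 / 27.6) ≈ 286.77.
Cost at Q* = (D/Q*)S + (Q*/2)H = √(2DSH) ≈ €7,914.95.
Cost at Q = 110: (19,400/110)×58.5 + (110/2)×27.6 = €10,317.27 + €1,518.00 = €11,835.27.
Excess = €11,835.27 − €7,914.95 = €3,920.32.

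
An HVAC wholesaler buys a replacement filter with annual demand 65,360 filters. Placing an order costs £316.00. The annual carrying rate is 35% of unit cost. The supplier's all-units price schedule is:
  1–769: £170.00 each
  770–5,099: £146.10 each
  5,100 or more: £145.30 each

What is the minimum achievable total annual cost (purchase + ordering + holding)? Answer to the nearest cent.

TC* ≈ £9,595,055.33

Holding cost per unit per year at price C is H = 0.35·C.
Evaluate total cost at each tier's feasible EOQ or, if the EOQ is below the tier, at the tier's minimum quantity.
Tier 1 (£170.00): EOQ = 833.2 exceeds tier's upper bound 769, so this tier is dominated.
EOQ at £146.10 = 898.8 (feasible in tier 2): TC = 65,360×£146.10 + (65,360/898.8)×316 + (898.8/2)×0.35×£146.10 = £9,595,055.33.
EOQ at £145.30 = 901.3 < 5100, so use break Q=5100: TC = 65,360×£145.30 + (65,360/5100.0)×316 + (5100.0/2)×0.35×£145.30 = £9,630,538.01.
Lowest total cost among the candidates is at Q = 898.8.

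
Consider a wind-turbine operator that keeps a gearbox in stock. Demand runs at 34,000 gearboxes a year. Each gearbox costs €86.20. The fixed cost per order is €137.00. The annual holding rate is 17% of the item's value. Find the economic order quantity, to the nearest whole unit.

Q* ≈ 797 gearboxes

Holding cost H = 0.17 × €86.20 = €14.6540 per unit per year.
EOQ = √(2DS / H) = √(2 × 34,000 × 137 / 14.654).
= √(9,316,000 / 14.654) = √635,730.8585 ≈ 797.327.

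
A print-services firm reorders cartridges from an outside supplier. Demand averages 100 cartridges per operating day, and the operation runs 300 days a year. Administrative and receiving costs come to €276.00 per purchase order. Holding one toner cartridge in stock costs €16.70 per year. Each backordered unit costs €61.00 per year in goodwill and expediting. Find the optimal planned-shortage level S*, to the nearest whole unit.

Annual demand D = 100 × 300 = 30,000.
With planned backorders, Q* = √(2DS/H) · √((H+B)/B).
√(2DS/H) = √(2 × 30,000 × 276 / 16.7) = 995.800.
√((H+B)/B) = √((16.7+61)/61) = 1.1286.
Q* ≈ 1123.874.
S* = Q* · H/(H+B) = 1123.874 × 16.7/77.7 ≈ 241.553.

S* ≈ 242 cartridges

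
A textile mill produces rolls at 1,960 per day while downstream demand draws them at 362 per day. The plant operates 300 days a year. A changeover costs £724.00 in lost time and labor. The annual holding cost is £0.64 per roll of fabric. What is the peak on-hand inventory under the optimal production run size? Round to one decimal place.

Annual demand D = 362 × 300 = 108,600.
Production build-up factor (1 − d/p) = 1 − 362/1,960 = 0.8153.
Q* = √(2DS / (H(1 − d/p))) = √(2 × 108,600 × 724 / (0.64 × 0.8153)).
= √(157,252,800 / 0.5218) ≈ 17359.965.
Maximum inventory = Q*(1 − d/p) = 17359.965 × 0.8153 ≈ 14153.686.

I_max ≈ 14,153.7 rolls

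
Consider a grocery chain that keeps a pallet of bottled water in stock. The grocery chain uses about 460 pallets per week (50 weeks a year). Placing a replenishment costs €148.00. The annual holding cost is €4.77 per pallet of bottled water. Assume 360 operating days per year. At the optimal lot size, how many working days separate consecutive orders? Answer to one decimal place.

T ≈ 18.7 days

Annual demand D = 460 × 50 = 23,000.
EOQ = √(2DS/H) = √(2 × 23,000 × 148 / 4.77) ≈ 1194.68.
Cycle time = Q*/D × 360 = 1194.68 / 23,000 × 360 ≈ 18.699 days.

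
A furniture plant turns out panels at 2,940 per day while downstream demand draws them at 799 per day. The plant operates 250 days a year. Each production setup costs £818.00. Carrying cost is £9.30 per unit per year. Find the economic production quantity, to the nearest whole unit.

Annual demand D = 799 × 250 = 199,750.
Production build-up factor (1 − d/p) = 1 − 799/2,940 = 0.7282.
Q* = √(2DS / (H(1 − d/p))) = √(2 × 199,750 × 818 / (9.3 × 0.7282)).
= √(326,791,000 / 6.7726) ≈ 6946.386.

Q* ≈ 6,946 panels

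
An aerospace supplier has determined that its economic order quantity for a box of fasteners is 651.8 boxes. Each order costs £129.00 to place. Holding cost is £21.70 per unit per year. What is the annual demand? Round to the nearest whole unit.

D ≈ 35,733 boxes per year

The basic EOQ model gives Q* = √(2DS/H); rearrange for the unknown.
From Q* = √(2DS/H): D = Q*²H / (2S) = 651.8² × 21.7 / (2 × 129) = 35732.939.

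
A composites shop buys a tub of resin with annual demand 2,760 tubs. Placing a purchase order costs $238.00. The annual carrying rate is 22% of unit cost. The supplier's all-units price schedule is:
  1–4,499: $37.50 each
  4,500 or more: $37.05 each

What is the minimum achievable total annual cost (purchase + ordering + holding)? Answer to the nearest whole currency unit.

Holding cost per unit per year at price C is H = 0.22·C.
Evaluate total cost at each tier's feasible EOQ or, if the EOQ is below the tier, at the tier's minimum quantity.
EOQ at $37.50 = 399.1 (feasible in tier 1): TC = 2,760×$37.50 + (2,760/399.1)×238 + (399.1/2)×0.22×$37.50 = $106,792.19.
EOQ at $37.05 = 401.5 < 4500, so use break Q=4500: TC = 2,760×$37.05 + (2,760/4500.0)×238 + (4500.0/2)×0.22×$37.05 = $120,743.72.
Lowest total cost among the candidates is at Q = 399.1.

TC* ≈ $106,792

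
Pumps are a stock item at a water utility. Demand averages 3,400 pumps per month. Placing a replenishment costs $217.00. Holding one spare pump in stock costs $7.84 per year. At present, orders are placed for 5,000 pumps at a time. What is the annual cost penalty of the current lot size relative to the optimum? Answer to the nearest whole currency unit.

Extra cost ≈ $9,588 per year

Annual demand D = 3,400 × 12 = 40,800.
EOQ = √(2DS/H) = √(2 × 40,800 × 217 / 7.84) ≈ 1502.85.
Cost at Q* = (D/Q*)S + (Q*/2)H = √(2DSH) ≈ $11,782.38.
Cost at Q = 5,000: (40,800/5,000)×217 + (5,000/2)×7.84 = $1,770.72 + $19,600.00 = $21,370.72.
Excess = $21,370.72 − $11,782.38 = $9,588.34.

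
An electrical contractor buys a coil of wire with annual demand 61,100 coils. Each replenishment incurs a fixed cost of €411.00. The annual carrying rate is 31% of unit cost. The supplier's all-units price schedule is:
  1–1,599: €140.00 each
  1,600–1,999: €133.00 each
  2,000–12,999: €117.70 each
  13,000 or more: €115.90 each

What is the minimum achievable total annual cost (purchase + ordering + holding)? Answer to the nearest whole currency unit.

Holding cost per unit per year at price C is H = 0.31·C.
Candidates are each tier's EOQ (if it falls in that tier) and each price-break quantity.
EOQ at €140.00 = 1075.8 (feasible in tier 1): TC = 61,100×€140.00 + (61,100/1075.8)×411 + (1075.8/2)×0.31×€140.00 = €8,600,687.58.
EOQ at €133.00 = 1103.7 < 1600, so use break Q=1600: TC = 61,100×€133.00 + (61,100/1600.0)×411 + (1600.0/2)×0.31×€133.00 = €8,174,979.06.
EOQ at €117.70 = 1173.2 < 2000, so use break Q=2000: TC = 61,100×€117.70 + (61,100/2000.0)×411 + (2000.0/2)×0.31×€117.70 = €7,240,513.05.
EOQ at €115.90 = 1182.3 < 13000, so use break Q=13000: TC = 61,100×€115.90 + (61,100/13000.0)×411 + (13000.0/2)×0.31×€115.90 = €7,316,960.20.
Lowest total cost among the candidates is at Q = 2000.0.

TC* ≈ €7,240,513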